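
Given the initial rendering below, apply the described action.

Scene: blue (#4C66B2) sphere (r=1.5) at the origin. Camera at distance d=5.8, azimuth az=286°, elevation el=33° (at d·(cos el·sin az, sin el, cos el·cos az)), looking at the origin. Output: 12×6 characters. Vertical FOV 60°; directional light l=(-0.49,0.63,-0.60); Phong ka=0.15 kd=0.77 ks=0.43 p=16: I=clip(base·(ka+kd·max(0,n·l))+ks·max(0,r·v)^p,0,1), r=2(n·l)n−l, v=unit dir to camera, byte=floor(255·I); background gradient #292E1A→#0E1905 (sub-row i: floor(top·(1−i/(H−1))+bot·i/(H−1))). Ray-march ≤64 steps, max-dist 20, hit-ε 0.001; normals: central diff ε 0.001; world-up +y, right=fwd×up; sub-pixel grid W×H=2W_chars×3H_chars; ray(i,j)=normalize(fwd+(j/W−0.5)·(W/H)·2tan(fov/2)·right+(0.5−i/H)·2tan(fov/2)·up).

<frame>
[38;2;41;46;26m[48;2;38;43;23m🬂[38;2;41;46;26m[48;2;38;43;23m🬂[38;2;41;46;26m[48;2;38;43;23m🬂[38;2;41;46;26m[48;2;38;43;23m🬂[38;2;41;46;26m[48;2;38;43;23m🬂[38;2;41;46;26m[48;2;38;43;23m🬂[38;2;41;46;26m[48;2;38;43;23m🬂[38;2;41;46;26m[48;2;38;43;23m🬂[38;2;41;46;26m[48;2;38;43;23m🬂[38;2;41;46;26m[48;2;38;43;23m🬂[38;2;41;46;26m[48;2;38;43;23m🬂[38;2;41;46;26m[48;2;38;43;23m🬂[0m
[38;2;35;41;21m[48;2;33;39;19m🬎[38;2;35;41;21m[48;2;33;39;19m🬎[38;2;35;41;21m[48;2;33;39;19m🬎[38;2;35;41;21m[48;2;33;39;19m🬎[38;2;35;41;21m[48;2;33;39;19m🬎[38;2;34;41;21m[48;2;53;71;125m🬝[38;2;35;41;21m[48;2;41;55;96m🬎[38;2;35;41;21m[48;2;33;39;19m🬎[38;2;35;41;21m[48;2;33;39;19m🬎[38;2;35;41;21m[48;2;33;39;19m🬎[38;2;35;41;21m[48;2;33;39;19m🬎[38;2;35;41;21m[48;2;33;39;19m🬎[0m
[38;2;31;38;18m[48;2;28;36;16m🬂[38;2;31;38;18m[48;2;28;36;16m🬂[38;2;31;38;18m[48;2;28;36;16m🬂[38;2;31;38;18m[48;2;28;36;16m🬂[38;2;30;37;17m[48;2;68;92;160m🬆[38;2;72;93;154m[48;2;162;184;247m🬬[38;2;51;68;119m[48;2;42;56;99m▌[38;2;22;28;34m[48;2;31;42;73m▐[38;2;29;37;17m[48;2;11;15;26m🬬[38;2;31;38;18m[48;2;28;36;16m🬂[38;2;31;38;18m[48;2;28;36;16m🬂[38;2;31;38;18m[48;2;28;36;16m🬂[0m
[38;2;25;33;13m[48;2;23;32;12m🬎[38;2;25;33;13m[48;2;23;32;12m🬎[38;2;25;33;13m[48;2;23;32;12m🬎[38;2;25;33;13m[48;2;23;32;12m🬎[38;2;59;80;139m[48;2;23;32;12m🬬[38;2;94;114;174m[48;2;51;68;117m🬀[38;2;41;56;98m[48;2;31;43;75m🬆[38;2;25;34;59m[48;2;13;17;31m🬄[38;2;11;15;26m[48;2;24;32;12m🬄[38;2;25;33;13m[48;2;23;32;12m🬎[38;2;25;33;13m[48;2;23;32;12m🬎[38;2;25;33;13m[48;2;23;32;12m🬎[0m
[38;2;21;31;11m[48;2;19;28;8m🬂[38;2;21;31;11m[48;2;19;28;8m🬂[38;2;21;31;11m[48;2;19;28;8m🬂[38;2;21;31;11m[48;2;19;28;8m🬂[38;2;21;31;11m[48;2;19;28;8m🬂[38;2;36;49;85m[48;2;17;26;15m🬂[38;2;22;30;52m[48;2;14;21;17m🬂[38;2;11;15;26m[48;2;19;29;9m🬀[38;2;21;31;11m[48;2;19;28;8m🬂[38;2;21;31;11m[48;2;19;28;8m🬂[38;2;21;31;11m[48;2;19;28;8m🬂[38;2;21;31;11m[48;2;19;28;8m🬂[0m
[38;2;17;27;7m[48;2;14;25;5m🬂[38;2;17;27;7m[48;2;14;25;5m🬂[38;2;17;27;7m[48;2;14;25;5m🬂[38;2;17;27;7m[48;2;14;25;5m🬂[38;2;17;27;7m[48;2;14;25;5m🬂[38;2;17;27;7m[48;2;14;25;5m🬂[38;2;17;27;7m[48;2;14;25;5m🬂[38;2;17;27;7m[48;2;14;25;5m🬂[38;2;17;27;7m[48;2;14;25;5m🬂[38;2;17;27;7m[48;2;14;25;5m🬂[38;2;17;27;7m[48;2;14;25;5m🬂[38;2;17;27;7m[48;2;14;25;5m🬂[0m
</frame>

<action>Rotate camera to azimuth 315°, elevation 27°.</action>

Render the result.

<frame>
[38;2;41;46;26m[48;2;38;43;23m🬂[38;2;41;46;26m[48;2;38;43;23m🬂[38;2;41;46;26m[48;2;38;43;23m🬂[38;2;41;46;26m[48;2;38;43;23m🬂[38;2;41;46;26m[48;2;38;43;23m🬂[38;2;41;46;26m[48;2;38;43;23m🬂[38;2;41;46;26m[48;2;38;43;23m🬂[38;2;41;46;26m[48;2;38;43;23m🬂[38;2;41;46;26m[48;2;38;43;23m🬂[38;2;41;46;26m[48;2;38;43;23m🬂[38;2;41;46;26m[48;2;38;43;23m🬂[38;2;41;46;26m[48;2;38;43;23m🬂[0m
[38;2;35;41;21m[48;2;33;39;19m🬎[38;2;35;41;21m[48;2;33;39;19m🬎[38;2;35;41;21m[48;2;33;39;19m🬎[38;2;35;41;21m[48;2;33;39;19m🬎[38;2;35;41;21m[48;2;33;39;19m🬎[38;2;34;41;21m[48;2;57;77;134m🬝[38;2;35;41;21m[48;2;42;57;99m🬎[38;2;35;41;21m[48;2;33;39;19m🬎[38;2;35;41;21m[48;2;33;39;19m🬎[38;2;35;41;21m[48;2;33;39;19m🬎[38;2;35;41;21m[48;2;33;39;19m🬎[38;2;35;41;21m[48;2;33;39;19m🬎[0m
[38;2;31;38;18m[48;2;28;36;16m🬂[38;2;31;38;18m[48;2;28;36;16m🬂[38;2;31;38;18m[48;2;28;36;16m🬂[38;2;31;38;18m[48;2;28;36;16m🬂[38;2;30;37;17m[48;2;73;94;154m🬆[38;2;147;165;219m[48;2;57;74;122m🬃[38;2;37;49;86m[48;2;26;35;61m🬆[38;2;17;23;41m[48;2;17;22;23m▌[38;2;29;37;17m[48;2;11;15;26m🬬[38;2;31;38;18m[48;2;28;36;16m🬂[38;2;31;38;18m[48;2;28;36;16m🬂[38;2;31;38;18m[48;2;28;36;16m🬂[0m
[38;2;25;33;13m[48;2;23;32;12m🬎[38;2;25;33;13m[48;2;23;32;12m🬎[38;2;25;33;13m[48;2;23;32;12m🬎[38;2;25;33;13m[48;2;23;32;12m🬎[38;2;45;61;107m[48;2;23;32;12m🬬[38;2;35;47;82m[48;2;22;30;53m🬆[38;2;24;32;56m[48;2;13;17;30m🬀[38;2;11;15;26m[48;2;11;15;26m [38;2;11;15;26m[48;2;24;32;12m🬄[38;2;25;33;13m[48;2;23;32;12m🬎[38;2;25;33;13m[48;2;23;32;12m🬎[38;2;25;33;13m[48;2;23;32;12m🬎[0m
[38;2;21;31;11m[48;2;19;28;8m🬂[38;2;21;31;11m[48;2;19;28;8m🬂[38;2;21;31;11m[48;2;19;28;8m🬂[38;2;21;31;11m[48;2;19;28;8m🬂[38;2;21;31;11m[48;2;19;28;8m🬂[38;2;12;17;30m[48;2;18;28;8m🬊[38;2;11;15;26m[48;2;18;28;8m🬎[38;2;11;15;26m[48;2;19;29;9m🬀[38;2;21;31;11m[48;2;19;28;8m🬂[38;2;21;31;11m[48;2;19;28;8m🬂[38;2;21;31;11m[48;2;19;28;8m🬂[38;2;21;31;11m[48;2;19;28;8m🬂[0m
[38;2;17;27;7m[48;2;14;25;5m🬂[38;2;17;27;7m[48;2;14;25;5m🬂[38;2;17;27;7m[48;2;14;25;5m🬂[38;2;17;27;7m[48;2;14;25;5m🬂[38;2;17;27;7m[48;2;14;25;5m🬂[38;2;17;27;7m[48;2;14;25;5m🬂[38;2;17;27;7m[48;2;14;25;5m🬂[38;2;17;27;7m[48;2;14;25;5m🬂[38;2;17;27;7m[48;2;14;25;5m🬂[38;2;17;27;7m[48;2;14;25;5m🬂[38;2;17;27;7m[48;2;14;25;5m🬂[38;2;17;27;7m[48;2;14;25;5m🬂[0m
</frame>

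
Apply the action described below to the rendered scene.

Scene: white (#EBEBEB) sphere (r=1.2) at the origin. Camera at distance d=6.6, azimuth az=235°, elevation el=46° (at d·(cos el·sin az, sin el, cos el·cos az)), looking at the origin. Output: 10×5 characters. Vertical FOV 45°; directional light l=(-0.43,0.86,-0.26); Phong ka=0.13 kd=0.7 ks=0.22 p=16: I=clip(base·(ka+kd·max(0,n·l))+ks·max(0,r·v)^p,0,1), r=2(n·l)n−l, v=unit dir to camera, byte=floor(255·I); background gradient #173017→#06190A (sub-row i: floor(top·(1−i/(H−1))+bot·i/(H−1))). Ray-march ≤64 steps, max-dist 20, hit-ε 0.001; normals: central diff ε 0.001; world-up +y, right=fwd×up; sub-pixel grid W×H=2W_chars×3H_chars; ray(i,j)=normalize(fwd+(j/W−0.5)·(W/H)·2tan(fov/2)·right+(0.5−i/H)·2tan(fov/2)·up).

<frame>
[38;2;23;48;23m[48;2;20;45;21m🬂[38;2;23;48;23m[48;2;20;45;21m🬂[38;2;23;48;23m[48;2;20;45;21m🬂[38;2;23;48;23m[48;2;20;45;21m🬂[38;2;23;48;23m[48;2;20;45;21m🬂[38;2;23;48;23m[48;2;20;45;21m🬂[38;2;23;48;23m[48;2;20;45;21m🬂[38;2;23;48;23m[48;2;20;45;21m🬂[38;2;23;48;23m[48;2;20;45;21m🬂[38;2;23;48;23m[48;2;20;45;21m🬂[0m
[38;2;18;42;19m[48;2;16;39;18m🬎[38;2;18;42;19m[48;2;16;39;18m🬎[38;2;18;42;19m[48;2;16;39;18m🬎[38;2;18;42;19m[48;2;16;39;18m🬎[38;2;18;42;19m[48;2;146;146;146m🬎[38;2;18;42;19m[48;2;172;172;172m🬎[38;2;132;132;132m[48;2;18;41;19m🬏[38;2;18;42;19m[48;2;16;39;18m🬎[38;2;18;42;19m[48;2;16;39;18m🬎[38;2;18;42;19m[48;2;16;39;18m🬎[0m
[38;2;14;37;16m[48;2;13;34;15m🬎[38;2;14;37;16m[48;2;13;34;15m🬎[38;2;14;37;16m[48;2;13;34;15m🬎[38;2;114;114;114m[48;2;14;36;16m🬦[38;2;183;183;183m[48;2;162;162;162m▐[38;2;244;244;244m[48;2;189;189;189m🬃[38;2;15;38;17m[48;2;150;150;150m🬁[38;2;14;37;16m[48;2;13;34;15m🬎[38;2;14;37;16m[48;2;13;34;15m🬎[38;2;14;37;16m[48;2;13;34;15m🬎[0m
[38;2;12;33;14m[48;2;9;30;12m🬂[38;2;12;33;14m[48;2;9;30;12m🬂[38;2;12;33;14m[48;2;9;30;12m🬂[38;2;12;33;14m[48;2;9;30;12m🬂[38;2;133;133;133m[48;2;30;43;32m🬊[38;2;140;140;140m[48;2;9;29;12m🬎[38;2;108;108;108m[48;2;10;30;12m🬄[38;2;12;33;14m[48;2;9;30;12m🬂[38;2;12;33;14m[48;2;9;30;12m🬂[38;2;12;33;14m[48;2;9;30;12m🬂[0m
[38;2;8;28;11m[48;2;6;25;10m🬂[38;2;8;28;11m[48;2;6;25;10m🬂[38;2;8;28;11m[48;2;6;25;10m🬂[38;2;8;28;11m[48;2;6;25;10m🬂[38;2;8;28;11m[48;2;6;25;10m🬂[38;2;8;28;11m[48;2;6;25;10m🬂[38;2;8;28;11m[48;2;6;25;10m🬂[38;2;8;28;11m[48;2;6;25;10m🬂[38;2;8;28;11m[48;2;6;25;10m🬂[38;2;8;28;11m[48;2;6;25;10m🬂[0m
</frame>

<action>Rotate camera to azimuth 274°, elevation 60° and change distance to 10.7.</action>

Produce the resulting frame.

<frame>
[38;2;23;48;23m[48;2;20;45;21m🬂[38;2;23;48;23m[48;2;20;45;21m🬂[38;2;23;48;23m[48;2;20;45;21m🬂[38;2;23;48;23m[48;2;20;45;21m🬂[38;2;23;48;23m[48;2;20;45;21m🬂[38;2;23;48;23m[48;2;20;45;21m🬂[38;2;23;48;23m[48;2;20;45;21m🬂[38;2;23;48;23m[48;2;20;45;21m🬂[38;2;23;48;23m[48;2;20;45;21m🬂[38;2;23;48;23m[48;2;20;45;21m🬂[0m
[38;2;18;42;19m[48;2;16;39;18m🬎[38;2;18;42;19m[48;2;16;39;18m🬎[38;2;18;42;19m[48;2;16;39;18m🬎[38;2;18;42;19m[48;2;16;39;18m🬎[38;2;18;42;19m[48;2;16;39;18m🬎[38;2;18;42;19m[48;2;16;39;18m🬎[38;2;18;42;19m[48;2;16;39;18m🬎[38;2;18;42;19m[48;2;16;39;18m🬎[38;2;18;42;19m[48;2;16;39;18m🬎[38;2;18;42;19m[48;2;16;39;18m🬎[0m
[38;2;14;37;16m[48;2;13;34;15m🬎[38;2;14;37;16m[48;2;13;34;15m🬎[38;2;14;37;16m[48;2;13;34;15m🬎[38;2;14;37;16m[48;2;13;34;15m🬎[38;2;173;173;173m[48;2;14;36;16m▐[38;2;130;130;130m[48;2;176;176;176m▐[38;2;14;37;16m[48;2;13;34;15m🬎[38;2;14;37;16m[48;2;13;34;15m🬎[38;2;14;37;16m[48;2;13;34;15m🬎[38;2;14;37;16m[48;2;13;34;15m🬎[0m
[38;2;12;33;14m[48;2;9;30;12m🬂[38;2;12;33;14m[48;2;9;30;12m🬂[38;2;12;33;14m[48;2;9;30;12m🬂[38;2;12;33;14m[48;2;9;30;12m🬂[38;2;130;130;130m[48;2;10;30;12m🬁[38;2;111;111;111m[48;2;9;30;12m🬂[38;2;12;33;14m[48;2;9;30;12m🬂[38;2;12;33;14m[48;2;9;30;12m🬂[38;2;12;33;14m[48;2;9;30;12m🬂[38;2;12;33;14m[48;2;9;30;12m🬂[0m
[38;2;8;28;11m[48;2;6;25;10m🬂[38;2;8;28;11m[48;2;6;25;10m🬂[38;2;8;28;11m[48;2;6;25;10m🬂[38;2;8;28;11m[48;2;6;25;10m🬂[38;2;8;28;11m[48;2;6;25;10m🬂[38;2;8;28;11m[48;2;6;25;10m🬂[38;2;8;28;11m[48;2;6;25;10m🬂[38;2;8;28;11m[48;2;6;25;10m🬂[38;2;8;28;11m[48;2;6;25;10m🬂[38;2;8;28;11m[48;2;6;25;10m🬂[0m
</frame>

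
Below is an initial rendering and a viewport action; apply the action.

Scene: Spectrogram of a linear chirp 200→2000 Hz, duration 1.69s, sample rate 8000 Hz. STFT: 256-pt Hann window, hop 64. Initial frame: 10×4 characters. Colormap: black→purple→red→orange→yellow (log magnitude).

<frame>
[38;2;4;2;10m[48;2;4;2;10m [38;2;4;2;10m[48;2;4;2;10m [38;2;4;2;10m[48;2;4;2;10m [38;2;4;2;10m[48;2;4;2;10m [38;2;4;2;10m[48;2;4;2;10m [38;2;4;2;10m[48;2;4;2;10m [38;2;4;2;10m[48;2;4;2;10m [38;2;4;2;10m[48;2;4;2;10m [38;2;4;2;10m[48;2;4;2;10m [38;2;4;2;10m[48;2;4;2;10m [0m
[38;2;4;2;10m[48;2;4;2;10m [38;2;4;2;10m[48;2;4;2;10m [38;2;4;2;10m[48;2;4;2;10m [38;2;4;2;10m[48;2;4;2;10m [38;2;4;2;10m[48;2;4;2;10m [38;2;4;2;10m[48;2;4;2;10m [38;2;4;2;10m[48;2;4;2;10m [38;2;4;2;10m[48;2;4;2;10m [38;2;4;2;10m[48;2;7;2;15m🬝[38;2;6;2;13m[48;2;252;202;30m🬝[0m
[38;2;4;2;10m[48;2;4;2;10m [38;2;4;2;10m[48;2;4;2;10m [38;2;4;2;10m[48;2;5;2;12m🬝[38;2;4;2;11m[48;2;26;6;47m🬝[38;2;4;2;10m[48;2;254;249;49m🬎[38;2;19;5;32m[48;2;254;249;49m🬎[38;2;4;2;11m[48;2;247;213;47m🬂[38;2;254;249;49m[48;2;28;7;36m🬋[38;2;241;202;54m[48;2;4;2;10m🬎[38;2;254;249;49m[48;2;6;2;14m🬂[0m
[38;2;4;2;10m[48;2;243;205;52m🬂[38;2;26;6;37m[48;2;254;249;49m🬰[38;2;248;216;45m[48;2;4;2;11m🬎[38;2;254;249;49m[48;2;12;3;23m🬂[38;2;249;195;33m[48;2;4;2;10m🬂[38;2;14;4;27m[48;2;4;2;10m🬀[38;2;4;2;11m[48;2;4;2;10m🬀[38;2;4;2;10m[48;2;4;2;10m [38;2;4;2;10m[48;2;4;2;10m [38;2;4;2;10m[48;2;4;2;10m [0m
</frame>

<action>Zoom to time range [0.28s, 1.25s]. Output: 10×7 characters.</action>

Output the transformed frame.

<frame>
[38;2;4;2;10m[48;2;4;2;10m [38;2;4;2;10m[48;2;4;2;10m [38;2;4;2;10m[48;2;4;2;10m [38;2;4;2;10m[48;2;4;2;10m [38;2;4;2;10m[48;2;4;2;10m [38;2;4;2;10m[48;2;4;2;10m [38;2;4;2;10m[48;2;4;2;10m [38;2;4;2;10m[48;2;4;2;10m [38;2;4;2;10m[48;2;4;2;10m [38;2;4;2;10m[48;2;4;2;10m [0m
[38;2;4;2;10m[48;2;4;2;10m [38;2;4;2;10m[48;2;4;2;10m [38;2;4;2;10m[48;2;4;2;10m [38;2;4;2;10m[48;2;4;2;10m [38;2;4;2;10m[48;2;4;2;10m [38;2;4;2;10m[48;2;4;2;10m [38;2;4;2;10m[48;2;4;2;10m [38;2;4;2;10m[48;2;4;2;10m [38;2;4;2;10m[48;2;4;2;10m [38;2;4;2;10m[48;2;4;2;10m [0m
[38;2;4;2;10m[48;2;4;2;10m [38;2;4;2;10m[48;2;4;2;10m [38;2;4;2;10m[48;2;4;2;10m [38;2;4;2;10m[48;2;4;2;10m [38;2;4;2;10m[48;2;4;2;10m [38;2;4;2;10m[48;2;4;2;10m [38;2;4;2;10m[48;2;4;2;10m [38;2;4;2;10m[48;2;4;2;10m [38;2;4;2;10m[48;2;4;2;10m [38;2;4;2;10m[48;2;4;2;10m [0m
[38;2;4;2;10m[48;2;4;2;10m [38;2;4;2;10m[48;2;4;2;10m [38;2;4;2;10m[48;2;4;2;10m [38;2;4;2;10m[48;2;4;2;10m [38;2;4;2;10m[48;2;4;2;10m [38;2;4;2;10m[48;2;4;2;10m [38;2;4;2;10m[48;2;4;2;10m [38;2;4;2;10m[48;2;4;2;10m [38;2;4;2;10m[48;2;4;2;11m🬝[38;2;4;2;10m[48;2;5;2;12m🬎[0m
[38;2;4;2;10m[48;2;4;2;10m [38;2;4;2;10m[48;2;4;2;10m [38;2;4;2;10m[48;2;4;2;11m🬝[38;2;4;2;10m[48;2;5;2;12m🬝[38;2;4;2;10m[48;2;8;2;17m🬎[38;2;9;2;18m[48;2;200;53;79m🬝[38;2;6;2;14m[48;2;254;249;49m🬎[38;2;12;3;24m[48;2;246;204;44m🬆[38;2;10;3;21m[48;2;247;213;47m🬂[38;2;253;233;43m[48;2;32;7;52m🬍[0m
[38;2;5;2;12m[48;2;243;183;41m🬎[38;2;20;5;35m[48;2;254;249;49m🬎[38;2;7;2;16m[48;2;253;235;43m🬂[38;2;60;14;62m[48;2;254;249;49m🬰[38;2;253;237;44m[48;2;8;2;17m🬎[38;2;254;249;49m[48;2;27;7;34m🬂[38;2;252;203;30m[48;2;5;2;13m🬂[38;2;51;11;89m[48;2;6;2;14m🬀[38;2;6;2;14m[48;2;4;2;10m🬂[38;2;4;2;11m[48;2;4;2;10m🬂[0m
[38;2;254;249;49m[48;2;7;2;15m🬂[38;2;225;103;43m[48;2;9;2;18m🬀[38;2;11;3;21m[48;2;4;2;11m🬀[38;2;5;2;11m[48;2;4;2;10m🬂[38;2;4;2;11m[48;2;4;2;10m🬀[38;2;4;2;10m[48;2;4;2;10m [38;2;4;2;10m[48;2;4;2;10m [38;2;4;2;10m[48;2;4;2;10m [38;2;4;2;10m[48;2;4;2;10m [38;2;4;2;10m[48;2;4;2;10m [0m
</frame>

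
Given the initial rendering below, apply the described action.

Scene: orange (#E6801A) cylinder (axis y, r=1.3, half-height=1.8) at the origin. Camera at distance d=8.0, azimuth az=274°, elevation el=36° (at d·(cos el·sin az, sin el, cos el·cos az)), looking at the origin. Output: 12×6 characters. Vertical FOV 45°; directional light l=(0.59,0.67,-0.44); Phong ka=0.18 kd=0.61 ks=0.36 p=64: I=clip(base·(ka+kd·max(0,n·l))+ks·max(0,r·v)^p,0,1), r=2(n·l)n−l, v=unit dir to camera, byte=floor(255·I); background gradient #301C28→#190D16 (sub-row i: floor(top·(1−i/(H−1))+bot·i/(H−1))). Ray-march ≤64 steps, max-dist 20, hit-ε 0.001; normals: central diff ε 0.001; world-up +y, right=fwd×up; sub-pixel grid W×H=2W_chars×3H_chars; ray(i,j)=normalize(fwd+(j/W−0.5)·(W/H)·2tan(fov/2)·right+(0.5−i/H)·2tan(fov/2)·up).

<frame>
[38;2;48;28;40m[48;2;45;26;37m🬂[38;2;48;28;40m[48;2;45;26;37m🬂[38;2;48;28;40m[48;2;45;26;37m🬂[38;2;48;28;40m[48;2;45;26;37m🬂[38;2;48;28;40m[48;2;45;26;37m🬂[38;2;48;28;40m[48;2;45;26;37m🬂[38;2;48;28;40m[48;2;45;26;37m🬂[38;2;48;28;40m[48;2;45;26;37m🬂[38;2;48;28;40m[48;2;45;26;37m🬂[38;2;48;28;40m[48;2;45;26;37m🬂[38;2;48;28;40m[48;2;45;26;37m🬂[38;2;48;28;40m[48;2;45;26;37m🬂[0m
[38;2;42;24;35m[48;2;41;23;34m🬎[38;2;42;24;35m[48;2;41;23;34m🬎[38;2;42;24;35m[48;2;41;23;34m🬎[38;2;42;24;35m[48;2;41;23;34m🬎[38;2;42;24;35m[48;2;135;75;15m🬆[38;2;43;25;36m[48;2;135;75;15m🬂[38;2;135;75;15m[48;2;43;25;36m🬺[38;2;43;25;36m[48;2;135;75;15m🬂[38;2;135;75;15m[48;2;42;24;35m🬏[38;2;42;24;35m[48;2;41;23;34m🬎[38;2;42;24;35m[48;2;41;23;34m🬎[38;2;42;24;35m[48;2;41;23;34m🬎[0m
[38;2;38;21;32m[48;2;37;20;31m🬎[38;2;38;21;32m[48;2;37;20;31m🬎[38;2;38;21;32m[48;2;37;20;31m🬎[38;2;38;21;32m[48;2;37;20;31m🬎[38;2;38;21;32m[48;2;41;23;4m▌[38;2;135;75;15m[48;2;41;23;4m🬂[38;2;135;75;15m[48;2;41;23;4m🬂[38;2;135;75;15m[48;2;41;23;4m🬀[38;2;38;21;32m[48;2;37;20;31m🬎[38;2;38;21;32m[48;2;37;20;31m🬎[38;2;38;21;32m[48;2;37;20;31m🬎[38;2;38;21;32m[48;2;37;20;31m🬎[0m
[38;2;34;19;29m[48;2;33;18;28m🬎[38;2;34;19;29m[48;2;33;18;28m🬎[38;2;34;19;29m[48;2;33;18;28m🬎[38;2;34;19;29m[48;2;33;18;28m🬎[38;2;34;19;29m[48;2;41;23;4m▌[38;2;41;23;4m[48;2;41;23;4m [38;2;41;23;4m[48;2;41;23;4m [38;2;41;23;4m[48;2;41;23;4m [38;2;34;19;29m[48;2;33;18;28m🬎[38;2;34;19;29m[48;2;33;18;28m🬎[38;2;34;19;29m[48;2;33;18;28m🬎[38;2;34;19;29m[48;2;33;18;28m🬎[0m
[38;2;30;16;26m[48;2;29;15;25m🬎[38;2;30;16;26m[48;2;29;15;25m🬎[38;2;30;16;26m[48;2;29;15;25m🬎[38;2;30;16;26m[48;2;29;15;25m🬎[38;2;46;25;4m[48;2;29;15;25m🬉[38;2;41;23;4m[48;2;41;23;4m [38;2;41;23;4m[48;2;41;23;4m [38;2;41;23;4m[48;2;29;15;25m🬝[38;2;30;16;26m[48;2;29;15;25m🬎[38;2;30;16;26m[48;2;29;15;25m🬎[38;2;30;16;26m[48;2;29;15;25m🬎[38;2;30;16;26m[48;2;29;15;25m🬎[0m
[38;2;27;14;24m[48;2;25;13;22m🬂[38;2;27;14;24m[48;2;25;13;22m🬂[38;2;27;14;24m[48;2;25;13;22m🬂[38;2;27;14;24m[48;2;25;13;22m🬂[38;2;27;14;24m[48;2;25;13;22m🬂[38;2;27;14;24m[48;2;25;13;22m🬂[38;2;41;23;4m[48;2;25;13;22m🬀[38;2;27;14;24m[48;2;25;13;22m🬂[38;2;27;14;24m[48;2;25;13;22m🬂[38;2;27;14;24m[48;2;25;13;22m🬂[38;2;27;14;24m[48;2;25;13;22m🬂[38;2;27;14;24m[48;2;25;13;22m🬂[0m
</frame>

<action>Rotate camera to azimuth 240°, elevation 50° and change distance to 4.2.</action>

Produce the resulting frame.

<frame>
[38;2;48;28;40m[48;2;45;26;37m🬂[38;2;48;28;40m[48;2;135;75;15m🬀[38;2;135;75;15m[48;2;135;75;15m [38;2;135;75;15m[48;2;135;75;15m [38;2;135;75;15m[48;2;135;75;15m [38;2;135;75;15m[48;2;135;75;15m [38;2;135;75;15m[48;2;135;75;15m [38;2;135;75;15m[48;2;135;75;15m [38;2;135;75;15m[48;2;135;75;15m [38;2;135;75;15m[48;2;135;75;15m [38;2;135;75;15m[48;2;135;75;15m [38;2;135;75;15m[48;2;46;27;38m🬓[0m
[38;2;42;24;35m[48;2;41;23;34m🬎[38;2;135;75;15m[48;2;55;31;26m🬊[38;2;135;75;15m[48;2;135;75;15m [38;2;135;75;15m[48;2;135;75;15m [38;2;135;75;15m[48;2;135;75;15m [38;2;135;75;15m[48;2;135;75;15m [38;2;135;75;15m[48;2;135;75;15m [38;2;135;75;15m[48;2;135;75;15m [38;2;135;75;15m[48;2;135;75;15m [38;2;135;75;15m[48;2;135;75;15m [38;2;135;75;15m[48;2;41;23;4m🬝[38;2;135;75;15m[48;2;41;23;34m🬀[0m
[38;2;38;21;32m[48;2;37;20;31m🬎[38;2;38;21;32m[48;2;37;20;31m🬎[38;2;63;35;6m[48;2;86;47;9m🬨[38;2;135;75;15m[48;2;45;25;4m🬂[38;2;134;74;15m[48;2;41;23;4m🬊[38;2;135;75;15m[48;2;41;23;4m🬎[38;2;135;75;15m[48;2;41;23;4m🬎[38;2;131;73;14m[48;2;41;23;4m🬎[38;2;135;75;15m[48;2;41;23;4m🬂[38;2;135;75;15m[48;2;41;23;4m🬀[38;2;41;23;4m[48;2;38;21;32m▌[38;2;38;21;32m[48;2;37;20;31m🬎[0m
[38;2;34;19;29m[48;2;33;18;28m🬎[38;2;34;19;29m[48;2;33;18;28m🬎[38;2;79;44;8m[48;2;33;18;28m🬉[38;2;47;26;4m[48;2;61;34;6m▐[38;2;41;23;4m[48;2;41;23;4m [38;2;41;23;4m[48;2;41;23;4m [38;2;41;23;4m[48;2;41;23;4m [38;2;41;23;4m[48;2;41;23;4m [38;2;41;23;4m[48;2;41;23;4m [38;2;41;23;4m[48;2;33;18;28m🬝[38;2;34;19;29m[48;2;33;18;28m🬎[38;2;34;19;29m[48;2;33;18;28m🬎[0m
[38;2;30;16;26m[48;2;29;15;25m🬎[38;2;30;16;26m[48;2;29;15;25m🬎[38;2;30;16;26m[48;2;29;15;25m🬎[38;2;66;36;7m[48;2;29;15;25m🬨[38;2;41;23;4m[48;2;50;27;5m🬬[38;2;41;23;4m[48;2;41;23;4m [38;2;41;23;4m[48;2;41;23;4m [38;2;41;23;4m[48;2;41;23;4m [38;2;41;23;4m[48;2;41;23;4m [38;2;41;23;4m[48;2;29;15;25m🬀[38;2;30;16;26m[48;2;29;15;25m🬎[38;2;30;16;26m[48;2;29;15;25m🬎[0m
[38;2;27;14;24m[48;2;25;13;22m🬂[38;2;27;14;24m[48;2;25;13;22m🬂[38;2;27;14;24m[48;2;25;13;22m🬂[38;2;87;48;9m[48;2;25;13;22m🬁[38;2;46;25;4m[48;2;70;38;7m🬨[38;2;41;23;4m[48;2;41;23;4m [38;2;41;23;4m[48;2;41;23;4m [38;2;41;23;4m[48;2;41;23;4m [38;2;41;23;4m[48;2;25;13;22m🬕[38;2;27;14;24m[48;2;25;13;22m🬂[38;2;27;14;24m[48;2;25;13;22m🬂[38;2;27;14;24m[48;2;25;13;22m🬂[0m
</frame>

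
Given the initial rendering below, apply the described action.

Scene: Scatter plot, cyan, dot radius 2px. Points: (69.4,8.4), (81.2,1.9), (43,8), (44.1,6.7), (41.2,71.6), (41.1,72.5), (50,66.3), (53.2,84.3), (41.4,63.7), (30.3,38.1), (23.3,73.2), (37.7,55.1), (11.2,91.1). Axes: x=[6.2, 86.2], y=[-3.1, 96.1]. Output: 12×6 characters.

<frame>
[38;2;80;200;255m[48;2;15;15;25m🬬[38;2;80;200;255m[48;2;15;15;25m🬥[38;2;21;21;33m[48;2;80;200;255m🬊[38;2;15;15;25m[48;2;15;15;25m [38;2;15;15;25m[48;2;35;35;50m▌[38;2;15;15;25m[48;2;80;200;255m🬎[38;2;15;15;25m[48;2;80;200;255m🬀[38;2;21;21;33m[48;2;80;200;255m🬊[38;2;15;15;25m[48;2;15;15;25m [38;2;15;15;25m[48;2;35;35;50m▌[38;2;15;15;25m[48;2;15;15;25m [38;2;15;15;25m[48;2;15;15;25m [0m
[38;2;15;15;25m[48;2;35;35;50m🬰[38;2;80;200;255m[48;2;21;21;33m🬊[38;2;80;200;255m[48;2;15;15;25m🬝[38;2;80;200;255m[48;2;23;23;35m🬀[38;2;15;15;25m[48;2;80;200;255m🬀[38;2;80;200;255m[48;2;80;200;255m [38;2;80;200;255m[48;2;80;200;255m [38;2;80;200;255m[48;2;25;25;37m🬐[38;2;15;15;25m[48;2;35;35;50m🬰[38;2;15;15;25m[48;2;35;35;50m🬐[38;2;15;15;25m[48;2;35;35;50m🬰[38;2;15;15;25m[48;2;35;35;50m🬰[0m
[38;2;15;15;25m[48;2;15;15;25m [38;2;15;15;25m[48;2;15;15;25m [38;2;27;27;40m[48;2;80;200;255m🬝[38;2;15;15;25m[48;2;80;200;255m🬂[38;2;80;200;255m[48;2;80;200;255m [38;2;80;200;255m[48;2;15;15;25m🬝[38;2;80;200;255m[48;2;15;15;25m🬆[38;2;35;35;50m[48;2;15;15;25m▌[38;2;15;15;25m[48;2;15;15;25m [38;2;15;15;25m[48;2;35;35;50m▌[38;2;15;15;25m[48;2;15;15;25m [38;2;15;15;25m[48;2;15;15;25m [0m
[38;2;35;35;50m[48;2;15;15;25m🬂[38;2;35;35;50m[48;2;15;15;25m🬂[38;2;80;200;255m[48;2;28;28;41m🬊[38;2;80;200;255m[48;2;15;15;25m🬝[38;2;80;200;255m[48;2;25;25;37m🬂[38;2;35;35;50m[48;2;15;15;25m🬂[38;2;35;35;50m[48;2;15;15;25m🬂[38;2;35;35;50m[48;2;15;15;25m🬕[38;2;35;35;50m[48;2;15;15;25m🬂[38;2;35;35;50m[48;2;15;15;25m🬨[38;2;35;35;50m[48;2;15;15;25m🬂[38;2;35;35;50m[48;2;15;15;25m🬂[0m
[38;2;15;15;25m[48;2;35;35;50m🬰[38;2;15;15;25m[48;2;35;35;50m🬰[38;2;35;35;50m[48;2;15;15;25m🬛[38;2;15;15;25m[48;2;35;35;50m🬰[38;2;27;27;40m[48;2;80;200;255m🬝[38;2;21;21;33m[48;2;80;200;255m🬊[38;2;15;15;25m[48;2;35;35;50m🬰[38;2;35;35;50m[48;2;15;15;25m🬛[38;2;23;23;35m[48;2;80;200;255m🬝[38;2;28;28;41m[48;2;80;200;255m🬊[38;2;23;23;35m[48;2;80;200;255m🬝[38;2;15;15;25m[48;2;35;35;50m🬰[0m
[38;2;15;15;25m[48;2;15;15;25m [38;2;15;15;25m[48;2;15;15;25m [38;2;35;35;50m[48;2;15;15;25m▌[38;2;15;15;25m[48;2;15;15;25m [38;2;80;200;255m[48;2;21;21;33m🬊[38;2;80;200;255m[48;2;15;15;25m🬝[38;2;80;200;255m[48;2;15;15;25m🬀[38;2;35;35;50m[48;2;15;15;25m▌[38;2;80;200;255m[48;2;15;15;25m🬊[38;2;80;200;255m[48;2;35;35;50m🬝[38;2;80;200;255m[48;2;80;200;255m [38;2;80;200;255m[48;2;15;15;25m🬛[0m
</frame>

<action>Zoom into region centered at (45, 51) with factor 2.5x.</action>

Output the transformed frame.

<frame>
[38;2;15;15;25m[48;2;15;15;25m [38;2;15;15;25m[48;2;15;15;25m [38;2;35;35;50m[48;2;15;15;25m▌[38;2;80;200;255m[48;2;15;15;25m🬨[38;2;80;200;255m[48;2;80;200;255m [38;2;80;200;255m[48;2;15;15;25m🬀[38;2;15;15;25m[48;2;80;200;255m🬴[38;2;80;200;255m[48;2;80;200;255m [38;2;80;200;255m[48;2;15;15;25m🬛[38;2;15;15;25m[48;2;35;35;50m▌[38;2;15;15;25m[48;2;15;15;25m [38;2;15;15;25m[48;2;15;15;25m [0m
[38;2;15;15;25m[48;2;35;35;50m🬰[38;2;15;15;25m[48;2;35;35;50m🬰[38;2;31;31;45m[48;2;80;200;255m🬝[38;2;80;200;255m[48;2;80;200;255m [38;2;80;200;255m[48;2;35;35;50m🬝[38;2;80;200;255m[48;2;23;23;35m🬀[38;2;15;15;25m[48;2;35;35;50m🬰[38;2;80;200;255m[48;2;31;31;45m🬁[38;2;15;15;25m[48;2;35;35;50m🬰[38;2;15;15;25m[48;2;35;35;50m🬐[38;2;15;15;25m[48;2;35;35;50m🬰[38;2;15;15;25m[48;2;35;35;50m🬰[0m
[38;2;15;15;25m[48;2;15;15;25m [38;2;15;15;25m[48;2;15;15;25m [38;2;80;200;255m[48;2;28;28;41m🬊[38;2;80;200;255m[48;2;15;15;25m🬝[38;2;80;200;255m[48;2;27;27;40m🬀[38;2;15;15;25m[48;2;15;15;25m [38;2;15;15;25m[48;2;15;15;25m [38;2;35;35;50m[48;2;15;15;25m▌[38;2;15;15;25m[48;2;15;15;25m [38;2;15;15;25m[48;2;35;35;50m▌[38;2;15;15;25m[48;2;15;15;25m [38;2;15;15;25m[48;2;15;15;25m [0m
[38;2;35;35;50m[48;2;15;15;25m🬂[38;2;35;35;50m[48;2;15;15;25m🬂[38;2;35;35;50m[48;2;15;15;25m🬕[38;2;35;35;50m[48;2;15;15;25m🬂[38;2;35;35;50m[48;2;15;15;25m🬨[38;2;35;35;50m[48;2;15;15;25m🬂[38;2;35;35;50m[48;2;15;15;25m🬂[38;2;35;35;50m[48;2;15;15;25m🬕[38;2;35;35;50m[48;2;15;15;25m🬂[38;2;35;35;50m[48;2;15;15;25m🬨[38;2;35;35;50m[48;2;15;15;25m🬂[38;2;35;35;50m[48;2;15;15;25m🬂[0m
[38;2;80;200;255m[48;2;15;15;25m🬺[38;2;23;23;35m[48;2;80;200;255m🬬[38;2;35;35;50m[48;2;15;15;25m🬛[38;2;15;15;25m[48;2;35;35;50m🬰[38;2;15;15;25m[48;2;35;35;50m🬐[38;2;15;15;25m[48;2;35;35;50m🬰[38;2;15;15;25m[48;2;35;35;50m🬰[38;2;35;35;50m[48;2;15;15;25m🬛[38;2;15;15;25m[48;2;35;35;50m🬰[38;2;15;15;25m[48;2;35;35;50m🬐[38;2;15;15;25m[48;2;35;35;50m🬰[38;2;15;15;25m[48;2;35;35;50m🬰[0m
[38;2;80;200;255m[48;2;15;15;25m🬆[38;2;15;15;25m[48;2;15;15;25m [38;2;35;35;50m[48;2;15;15;25m▌[38;2;15;15;25m[48;2;15;15;25m [38;2;15;15;25m[48;2;35;35;50m▌[38;2;15;15;25m[48;2;15;15;25m [38;2;15;15;25m[48;2;15;15;25m [38;2;35;35;50m[48;2;15;15;25m▌[38;2;15;15;25m[48;2;15;15;25m [38;2;15;15;25m[48;2;35;35;50m▌[38;2;15;15;25m[48;2;15;15;25m [38;2;15;15;25m[48;2;15;15;25m [0m
</frame>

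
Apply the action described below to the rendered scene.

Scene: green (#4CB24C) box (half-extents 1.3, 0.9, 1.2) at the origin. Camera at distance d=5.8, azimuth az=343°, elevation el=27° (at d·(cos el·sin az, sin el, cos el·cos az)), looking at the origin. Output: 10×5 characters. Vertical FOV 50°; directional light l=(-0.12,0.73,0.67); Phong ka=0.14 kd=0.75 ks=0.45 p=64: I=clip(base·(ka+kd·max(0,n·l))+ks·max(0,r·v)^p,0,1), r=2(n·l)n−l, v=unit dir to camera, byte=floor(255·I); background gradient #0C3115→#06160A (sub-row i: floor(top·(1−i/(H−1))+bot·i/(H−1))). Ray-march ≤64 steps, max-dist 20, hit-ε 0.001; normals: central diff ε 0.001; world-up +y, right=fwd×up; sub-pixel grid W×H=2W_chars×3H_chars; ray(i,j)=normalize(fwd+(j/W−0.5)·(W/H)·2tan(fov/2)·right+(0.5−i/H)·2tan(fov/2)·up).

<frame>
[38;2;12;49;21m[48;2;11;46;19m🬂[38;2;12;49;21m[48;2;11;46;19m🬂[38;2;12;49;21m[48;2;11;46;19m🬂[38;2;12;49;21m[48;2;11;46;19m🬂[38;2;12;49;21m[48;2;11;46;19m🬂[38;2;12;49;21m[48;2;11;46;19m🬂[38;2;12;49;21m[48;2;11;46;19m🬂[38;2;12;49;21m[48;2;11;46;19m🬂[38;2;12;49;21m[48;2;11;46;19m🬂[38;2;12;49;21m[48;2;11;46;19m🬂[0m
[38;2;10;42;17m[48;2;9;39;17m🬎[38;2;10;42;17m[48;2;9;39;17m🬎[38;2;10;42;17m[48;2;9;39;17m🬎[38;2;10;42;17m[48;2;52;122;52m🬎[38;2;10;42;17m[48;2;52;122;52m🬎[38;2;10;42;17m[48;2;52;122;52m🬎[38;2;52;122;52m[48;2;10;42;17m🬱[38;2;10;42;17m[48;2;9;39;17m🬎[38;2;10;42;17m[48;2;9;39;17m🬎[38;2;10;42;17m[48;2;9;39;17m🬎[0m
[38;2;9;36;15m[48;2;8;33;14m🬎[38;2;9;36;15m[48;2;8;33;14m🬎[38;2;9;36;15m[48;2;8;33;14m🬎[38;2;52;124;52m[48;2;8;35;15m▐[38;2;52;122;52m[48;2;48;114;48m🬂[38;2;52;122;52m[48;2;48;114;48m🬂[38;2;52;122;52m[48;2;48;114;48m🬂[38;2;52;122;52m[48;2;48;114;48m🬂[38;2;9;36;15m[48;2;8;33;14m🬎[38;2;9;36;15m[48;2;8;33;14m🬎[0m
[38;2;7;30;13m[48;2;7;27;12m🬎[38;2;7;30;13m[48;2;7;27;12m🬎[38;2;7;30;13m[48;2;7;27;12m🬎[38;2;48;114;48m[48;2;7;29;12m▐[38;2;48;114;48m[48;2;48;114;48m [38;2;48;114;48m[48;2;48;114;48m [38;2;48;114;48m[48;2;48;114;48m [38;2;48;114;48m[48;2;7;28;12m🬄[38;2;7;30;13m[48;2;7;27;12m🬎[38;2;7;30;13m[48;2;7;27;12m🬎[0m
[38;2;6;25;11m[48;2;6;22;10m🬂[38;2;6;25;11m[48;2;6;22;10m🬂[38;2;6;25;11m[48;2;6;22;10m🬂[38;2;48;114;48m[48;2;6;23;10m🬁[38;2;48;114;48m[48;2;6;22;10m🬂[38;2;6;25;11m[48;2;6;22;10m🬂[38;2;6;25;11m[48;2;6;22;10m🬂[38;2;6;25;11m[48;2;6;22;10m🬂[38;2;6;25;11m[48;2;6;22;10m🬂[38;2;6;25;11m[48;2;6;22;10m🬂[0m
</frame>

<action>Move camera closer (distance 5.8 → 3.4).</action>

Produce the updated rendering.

<frame>
[38;2;12;49;21m[48;2;11;46;19m🬂[38;2;12;49;21m[48;2;11;46;19m🬂[38;2;12;49;21m[48;2;11;46;19m🬂[38;2;12;49;21m[48;2;11;46;19m🬂[38;2;12;49;21m[48;2;11;46;19m🬂[38;2;12;49;21m[48;2;11;46;19m🬂[38;2;11;47;20m[48;2;52;122;52m🬝[38;2;12;49;21m[48;2;11;46;19m🬂[38;2;12;49;21m[48;2;11;46;19m🬂[38;2;12;49;21m[48;2;11;46;19m🬂[0m
[38;2;10;42;17m[48;2;9;39;17m🬎[38;2;52;122;52m[48;2;10;42;17m🬷[38;2;52;122;52m[48;2;52;122;52m [38;2;52;122;52m[48;2;52;122;52m [38;2;52;122;52m[48;2;52;122;52m [38;2;52;122;52m[48;2;52;122;52m [38;2;52;122;52m[48;2;52;122;52m [38;2;52;122;52m[48;2;48;114;48m🬝[38;2;50;118;50m[48;2;10;43;18m🬺[38;2;10;43;18m[48;2;50;118;50m🬂[0m
[38;2;9;36;15m[48;2;8;33;14m🬎[38;2;52;122;52m[48;2;48;114;48m🬂[38;2;52;122;52m[48;2;48;114;48m🬂[38;2;48;114;48m[48;2;48;114;48m [38;2;48;114;48m[48;2;48;114;48m [38;2;48;114;48m[48;2;48;114;48m [38;2;48;114;48m[48;2;48;114;48m [38;2;48;114;48m[48;2;48;114;48m [38;2;48;114;48m[48;2;48;114;48m [38;2;48;114;48m[48;2;48;114;48m [0m
[38;2;7;30;13m[48;2;7;27;12m🬎[38;2;48;114;48m[48;2;7;28;12m🬨[38;2;48;114;48m[48;2;48;114;48m [38;2;48;114;48m[48;2;48;114;48m [38;2;48;114;48m[48;2;48;114;48m [38;2;48;114;48m[48;2;48;114;48m [38;2;48;114;48m[48;2;48;114;48m [38;2;48;114;48m[48;2;48;114;48m [38;2;48;114;48m[48;2;48;114;48m [38;2;48;114;48m[48;2;7;27;12m🬝[0m
[38;2;6;25;11m[48;2;6;22;10m🬂[38;2;48;114;48m[48;2;6;23;10m🬉[38;2;48;114;48m[48;2;48;114;48m [38;2;48;114;48m[48;2;48;114;48m [38;2;48;114;48m[48;2;48;114;48m [38;2;48;114;48m[48;2;48;114;48m [38;2;48;114;48m[48;2;48;114;48m [38;2;48;114;48m[48;2;48;114;48m [38;2;48;114;48m[48;2;6;22;10m🬝[38;2;48;114;48m[48;2;6;23;10m🬄[0m
</frame>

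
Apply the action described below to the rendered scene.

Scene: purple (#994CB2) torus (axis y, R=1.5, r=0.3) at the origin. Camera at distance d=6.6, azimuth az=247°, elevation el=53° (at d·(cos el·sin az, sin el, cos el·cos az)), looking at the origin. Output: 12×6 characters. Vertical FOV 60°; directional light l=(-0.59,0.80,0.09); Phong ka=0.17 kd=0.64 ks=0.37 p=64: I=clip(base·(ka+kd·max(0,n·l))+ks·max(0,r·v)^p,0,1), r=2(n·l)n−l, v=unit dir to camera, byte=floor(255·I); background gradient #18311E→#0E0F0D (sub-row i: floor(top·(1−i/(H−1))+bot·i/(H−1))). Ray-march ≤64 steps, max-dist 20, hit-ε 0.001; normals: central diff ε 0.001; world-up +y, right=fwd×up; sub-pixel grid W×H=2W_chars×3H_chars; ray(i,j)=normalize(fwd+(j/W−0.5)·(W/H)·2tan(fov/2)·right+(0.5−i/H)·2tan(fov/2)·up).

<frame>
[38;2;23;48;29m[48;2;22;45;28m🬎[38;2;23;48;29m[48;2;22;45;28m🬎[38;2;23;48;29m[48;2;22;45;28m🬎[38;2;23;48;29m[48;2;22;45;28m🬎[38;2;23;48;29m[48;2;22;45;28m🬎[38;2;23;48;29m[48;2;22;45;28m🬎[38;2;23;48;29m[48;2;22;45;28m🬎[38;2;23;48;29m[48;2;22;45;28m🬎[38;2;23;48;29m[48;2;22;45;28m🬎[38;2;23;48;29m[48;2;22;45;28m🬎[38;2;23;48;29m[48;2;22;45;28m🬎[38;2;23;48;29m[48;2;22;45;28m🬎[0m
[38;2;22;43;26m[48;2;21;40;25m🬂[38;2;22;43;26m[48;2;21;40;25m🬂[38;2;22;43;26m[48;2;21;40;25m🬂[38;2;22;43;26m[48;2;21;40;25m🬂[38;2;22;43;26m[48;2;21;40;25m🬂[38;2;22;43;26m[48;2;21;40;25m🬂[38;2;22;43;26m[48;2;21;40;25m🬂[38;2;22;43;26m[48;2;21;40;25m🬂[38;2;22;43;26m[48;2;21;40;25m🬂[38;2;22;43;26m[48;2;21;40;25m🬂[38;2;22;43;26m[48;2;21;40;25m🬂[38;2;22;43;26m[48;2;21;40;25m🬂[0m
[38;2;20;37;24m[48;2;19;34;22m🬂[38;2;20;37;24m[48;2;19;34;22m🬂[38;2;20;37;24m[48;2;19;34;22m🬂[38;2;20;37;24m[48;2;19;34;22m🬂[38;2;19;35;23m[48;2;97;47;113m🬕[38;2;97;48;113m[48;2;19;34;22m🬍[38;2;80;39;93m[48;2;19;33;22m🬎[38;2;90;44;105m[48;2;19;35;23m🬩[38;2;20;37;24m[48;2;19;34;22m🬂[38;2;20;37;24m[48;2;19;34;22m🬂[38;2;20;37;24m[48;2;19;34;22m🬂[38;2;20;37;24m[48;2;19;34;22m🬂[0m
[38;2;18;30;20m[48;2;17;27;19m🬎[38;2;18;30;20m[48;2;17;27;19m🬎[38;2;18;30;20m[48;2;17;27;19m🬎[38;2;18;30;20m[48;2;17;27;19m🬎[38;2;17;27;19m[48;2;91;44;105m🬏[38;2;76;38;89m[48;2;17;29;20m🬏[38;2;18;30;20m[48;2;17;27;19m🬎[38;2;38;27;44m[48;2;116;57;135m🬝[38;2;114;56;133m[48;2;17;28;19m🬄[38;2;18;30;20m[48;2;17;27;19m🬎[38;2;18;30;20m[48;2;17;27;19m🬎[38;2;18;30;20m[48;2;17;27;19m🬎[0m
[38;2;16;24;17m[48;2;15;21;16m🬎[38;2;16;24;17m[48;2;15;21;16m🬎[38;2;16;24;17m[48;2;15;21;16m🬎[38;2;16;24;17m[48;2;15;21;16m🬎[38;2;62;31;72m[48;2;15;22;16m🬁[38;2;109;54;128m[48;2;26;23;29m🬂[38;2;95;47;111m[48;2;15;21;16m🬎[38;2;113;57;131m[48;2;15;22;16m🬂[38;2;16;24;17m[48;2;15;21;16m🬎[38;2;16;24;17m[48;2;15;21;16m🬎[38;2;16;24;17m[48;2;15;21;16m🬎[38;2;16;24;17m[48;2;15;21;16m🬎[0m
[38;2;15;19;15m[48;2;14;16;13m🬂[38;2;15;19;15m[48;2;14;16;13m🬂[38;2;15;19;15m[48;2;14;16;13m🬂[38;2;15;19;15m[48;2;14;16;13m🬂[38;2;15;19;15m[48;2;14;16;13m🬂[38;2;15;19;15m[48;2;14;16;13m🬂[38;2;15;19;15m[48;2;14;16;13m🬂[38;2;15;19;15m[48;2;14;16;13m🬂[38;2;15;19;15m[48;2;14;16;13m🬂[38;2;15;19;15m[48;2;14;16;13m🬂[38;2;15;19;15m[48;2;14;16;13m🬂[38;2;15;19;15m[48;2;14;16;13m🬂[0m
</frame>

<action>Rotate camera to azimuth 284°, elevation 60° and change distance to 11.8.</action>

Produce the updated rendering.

<frame>
[38;2;23;48;29m[48;2;22;45;28m🬎[38;2;23;48;29m[48;2;22;45;28m🬎[38;2;23;48;29m[48;2;22;45;28m🬎[38;2;23;48;29m[48;2;22;45;28m🬎[38;2;23;48;29m[48;2;22;45;28m🬎[38;2;23;48;29m[48;2;22;45;28m🬎[38;2;23;48;29m[48;2;22;45;28m🬎[38;2;23;48;29m[48;2;22;45;28m🬎[38;2;23;48;29m[48;2;22;45;28m🬎[38;2;23;48;29m[48;2;22;45;28m🬎[38;2;23;48;29m[48;2;22;45;28m🬎[38;2;23;48;29m[48;2;22;45;28m🬎[0m
[38;2;22;43;26m[48;2;21;40;25m🬂[38;2;22;43;26m[48;2;21;40;25m🬂[38;2;22;43;26m[48;2;21;40;25m🬂[38;2;22;43;26m[48;2;21;40;25m🬂[38;2;22;43;26m[48;2;21;40;25m🬂[38;2;22;43;26m[48;2;21;40;25m🬂[38;2;22;43;26m[48;2;21;40;25m🬂[38;2;22;43;26m[48;2;21;40;25m🬂[38;2;22;43;26m[48;2;21;40;25m🬂[38;2;22;43;26m[48;2;21;40;25m🬂[38;2;22;43;26m[48;2;21;40;25m🬂[38;2;22;43;26m[48;2;21;40;25m🬂[0m
[38;2;20;37;24m[48;2;19;34;22m🬂[38;2;20;37;24m[48;2;19;34;22m🬂[38;2;20;37;24m[48;2;19;34;22m🬂[38;2;20;37;24m[48;2;19;34;22m🬂[38;2;20;37;24m[48;2;19;34;22m🬂[38;2;19;36;23m[48;2;63;31;74m🬎[38;2;19;35;23m[48;2;74;36;86m🬝[38;2;54;27;63m[48;2;19;35;23m🬏[38;2;20;37;24m[48;2;19;34;22m🬂[38;2;20;37;24m[48;2;19;34;22m🬂[38;2;20;37;24m[48;2;19;34;22m🬂[38;2;20;37;24m[48;2;19;34;22m🬂[0m
[38;2;18;30;20m[48;2;17;27;19m🬎[38;2;18;30;20m[48;2;17;27;19m🬎[38;2;18;30;20m[48;2;17;27;19m🬎[38;2;18;30;20m[48;2;17;27;19m🬎[38;2;18;30;20m[48;2;17;27;19m🬎[38;2;101;50;118m[48;2;17;29;20m🬣[38;2;18;30;20m[48;2;106;52;124m🬎[38;2;102;50;118m[48;2;17;28;19m🬄[38;2;18;30;20m[48;2;17;27;19m🬎[38;2;18;30;20m[48;2;17;27;19m🬎[38;2;18;30;20m[48;2;17;27;19m🬎[38;2;18;30;20m[48;2;17;27;19m🬎[0m
[38;2;16;24;17m[48;2;15;21;16m🬎[38;2;16;24;17m[48;2;15;21;16m🬎[38;2;16;24;17m[48;2;15;21;16m🬎[38;2;16;24;17m[48;2;15;21;16m🬎[38;2;16;24;17m[48;2;15;21;16m🬎[38;2;16;24;17m[48;2;15;21;16m🬎[38;2;16;24;17m[48;2;15;21;16m🬎[38;2;16;24;17m[48;2;15;21;16m🬎[38;2;16;24;17m[48;2;15;21;16m🬎[38;2;16;24;17m[48;2;15;21;16m🬎[38;2;16;24;17m[48;2;15;21;16m🬎[38;2;16;24;17m[48;2;15;21;16m🬎[0m
[38;2;15;19;15m[48;2;14;16;13m🬂[38;2;15;19;15m[48;2;14;16;13m🬂[38;2;15;19;15m[48;2;14;16;13m🬂[38;2;15;19;15m[48;2;14;16;13m🬂[38;2;15;19;15m[48;2;14;16;13m🬂[38;2;15;19;15m[48;2;14;16;13m🬂[38;2;15;19;15m[48;2;14;16;13m🬂[38;2;15;19;15m[48;2;14;16;13m🬂[38;2;15;19;15m[48;2;14;16;13m🬂[38;2;15;19;15m[48;2;14;16;13m🬂[38;2;15;19;15m[48;2;14;16;13m🬂[38;2;15;19;15m[48;2;14;16;13m🬂[0m
</frame>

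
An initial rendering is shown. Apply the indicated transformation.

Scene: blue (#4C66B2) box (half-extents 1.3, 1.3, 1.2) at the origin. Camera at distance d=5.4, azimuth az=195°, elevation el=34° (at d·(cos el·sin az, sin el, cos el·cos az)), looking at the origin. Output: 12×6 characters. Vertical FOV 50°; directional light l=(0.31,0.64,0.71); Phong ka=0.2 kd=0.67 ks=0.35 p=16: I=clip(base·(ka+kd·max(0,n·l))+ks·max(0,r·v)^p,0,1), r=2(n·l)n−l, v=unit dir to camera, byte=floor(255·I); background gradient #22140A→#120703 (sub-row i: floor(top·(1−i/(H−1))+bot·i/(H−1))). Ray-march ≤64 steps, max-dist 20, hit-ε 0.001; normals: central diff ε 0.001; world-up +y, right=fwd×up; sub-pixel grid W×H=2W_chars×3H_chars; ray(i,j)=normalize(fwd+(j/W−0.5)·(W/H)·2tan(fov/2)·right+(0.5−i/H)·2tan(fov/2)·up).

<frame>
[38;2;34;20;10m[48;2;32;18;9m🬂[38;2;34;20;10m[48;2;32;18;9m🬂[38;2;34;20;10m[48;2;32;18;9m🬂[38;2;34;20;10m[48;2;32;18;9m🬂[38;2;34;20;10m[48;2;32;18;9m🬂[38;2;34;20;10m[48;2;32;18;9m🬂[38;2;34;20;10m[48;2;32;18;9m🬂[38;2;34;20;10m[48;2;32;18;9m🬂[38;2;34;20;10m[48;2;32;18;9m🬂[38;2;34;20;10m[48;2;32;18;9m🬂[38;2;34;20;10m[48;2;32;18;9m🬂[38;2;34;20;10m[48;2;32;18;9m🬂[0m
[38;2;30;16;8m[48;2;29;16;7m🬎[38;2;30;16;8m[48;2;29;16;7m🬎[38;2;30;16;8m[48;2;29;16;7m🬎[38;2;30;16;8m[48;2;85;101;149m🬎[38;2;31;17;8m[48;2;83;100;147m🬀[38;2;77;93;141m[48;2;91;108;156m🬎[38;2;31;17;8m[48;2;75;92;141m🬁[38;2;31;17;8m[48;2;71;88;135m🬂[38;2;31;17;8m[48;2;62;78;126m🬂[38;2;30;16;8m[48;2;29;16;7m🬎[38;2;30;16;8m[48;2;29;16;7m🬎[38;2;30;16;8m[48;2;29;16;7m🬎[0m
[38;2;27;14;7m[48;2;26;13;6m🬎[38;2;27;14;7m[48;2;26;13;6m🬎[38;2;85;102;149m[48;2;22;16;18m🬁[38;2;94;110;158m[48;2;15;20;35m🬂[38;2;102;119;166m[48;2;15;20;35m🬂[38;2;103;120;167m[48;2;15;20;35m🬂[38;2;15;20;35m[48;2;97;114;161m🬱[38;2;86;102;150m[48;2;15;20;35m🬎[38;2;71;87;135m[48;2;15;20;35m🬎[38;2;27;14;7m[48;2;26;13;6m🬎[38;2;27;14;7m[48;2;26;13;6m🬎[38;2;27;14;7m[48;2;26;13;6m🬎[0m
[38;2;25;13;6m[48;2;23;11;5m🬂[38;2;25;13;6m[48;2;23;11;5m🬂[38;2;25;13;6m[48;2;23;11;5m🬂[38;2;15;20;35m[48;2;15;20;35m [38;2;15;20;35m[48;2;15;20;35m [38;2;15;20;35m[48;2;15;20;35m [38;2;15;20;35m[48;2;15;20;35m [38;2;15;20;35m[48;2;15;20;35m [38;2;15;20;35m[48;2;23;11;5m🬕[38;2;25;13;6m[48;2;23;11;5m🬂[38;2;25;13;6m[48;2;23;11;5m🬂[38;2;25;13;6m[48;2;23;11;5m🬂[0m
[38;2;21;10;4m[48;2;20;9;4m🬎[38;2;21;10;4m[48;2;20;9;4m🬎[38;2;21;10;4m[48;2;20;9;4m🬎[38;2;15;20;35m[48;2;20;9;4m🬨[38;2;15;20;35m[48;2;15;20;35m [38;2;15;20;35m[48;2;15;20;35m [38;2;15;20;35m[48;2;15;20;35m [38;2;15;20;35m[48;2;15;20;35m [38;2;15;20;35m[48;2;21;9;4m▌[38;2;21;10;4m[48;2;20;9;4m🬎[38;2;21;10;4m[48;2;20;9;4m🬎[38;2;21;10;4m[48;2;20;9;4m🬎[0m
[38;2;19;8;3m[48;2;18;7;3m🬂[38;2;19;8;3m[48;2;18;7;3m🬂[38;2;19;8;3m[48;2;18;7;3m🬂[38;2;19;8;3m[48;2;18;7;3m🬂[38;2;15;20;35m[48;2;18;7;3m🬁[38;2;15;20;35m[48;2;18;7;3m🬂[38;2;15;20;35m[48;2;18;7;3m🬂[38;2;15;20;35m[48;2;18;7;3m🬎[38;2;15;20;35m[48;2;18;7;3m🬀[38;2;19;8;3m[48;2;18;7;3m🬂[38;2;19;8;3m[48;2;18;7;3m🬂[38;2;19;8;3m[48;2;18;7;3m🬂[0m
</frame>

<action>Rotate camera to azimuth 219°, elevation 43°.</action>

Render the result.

<frame>
[38;2;34;20;10m[48;2;32;18;9m🬂[38;2;34;20;10m[48;2;32;18;9m🬂[38;2;34;20;10m[48;2;32;18;9m🬂[38;2;34;20;10m[48;2;32;18;9m🬂[38;2;34;20;10m[48;2;32;18;9m🬂[38;2;33;19;9m[48;2;74;90;138m🬝[38;2;34;20;10m[48;2;32;18;9m🬂[38;2;34;20;10m[48;2;32;18;9m🬂[38;2;34;20;10m[48;2;32;18;9m🬂[38;2;34;20;10m[48;2;32;18;9m🬂[38;2;34;20;10m[48;2;32;18;9m🬂[38;2;34;20;10m[48;2;32;18;9m🬂[0m
[38;2;30;16;8m[48;2;29;16;7m🬎[38;2;30;16;8m[48;2;29;16;7m🬎[38;2;30;16;7m[48;2;53;70;118m🬝[38;2;30;16;8m[48;2;59;75;123m🬆[38;2;31;17;8m[48;2;69;85;133m🬀[38;2;77;93;141m[48;2;87;104;151m🬆[38;2;91;108;156m[48;2;106;122;170m🬆[38;2;31;17;8m[48;2;113;129;177m🬁[38;2;31;17;8m[48;2;120;136;184m🬂[38;2;30;16;8m[48;2;118;135;183m🬎[38;2;30;16;8m[48;2;29;16;7m🬎[38;2;30;16;8m[48;2;29;16;7m🬎[0m
[38;2;27;14;7m[48;2;26;13;6m🬎[38;2;27;14;7m[48;2;26;13;6m🬎[38;2;15;20;35m[48;2;26;13;6m🬉[38;2;60;76;124m[48;2;15;20;35m🬂[38;2;74;90;138m[48;2;15;20;35m🬎[38;2;89;106;154m[48;2;101;117;165m▌[38;2;113;129;177m[48;2;123;140;187m▌[38;2;131;147;195m[48;2;139;155;203m🬆[38;2;138;154;202m[48;2;15;20;35m🬝[38;2;129;146;193m[48;2;19;17;23m🬀[38;2;27;14;7m[48;2;26;13;6m🬎[38;2;27;14;7m[48;2;26;13;6m🬎[0m
[38;2;25;13;6m[48;2;23;11;5m🬂[38;2;25;13;6m[48;2;23;11;5m🬂[38;2;25;13;6m[48;2;23;11;5m🬂[38;2;15;20;35m[48;2;23;11;5m🬬[38;2;15;20;35m[48;2;15;20;35m [38;2;15;20;35m[48;2;103;119;167m🬺[38;2;121;137;185m[48;2;15;20;35m🬊[38;2;120;135;182m[48;2;15;20;35m🬂[38;2;15;20;35m[48;2;15;20;35m [38;2;15;20;35m[48;2;23;11;5m🬀[38;2;25;13;6m[48;2;23;11;5m🬂[38;2;25;13;6m[48;2;23;11;5m🬂[0m
[38;2;21;10;4m[48;2;20;9;4m🬎[38;2;21;10;4m[48;2;20;9;4m🬎[38;2;21;10;4m[48;2;20;9;4m🬎[38;2;15;20;35m[48;2;20;9;4m🬁[38;2;15;20;35m[48;2;20;9;4m🬬[38;2;15;20;35m[48;2;15;20;35m [38;2;15;20;35m[48;2;15;20;35m [38;2;15;20;35m[48;2;15;20;35m [38;2;15;20;35m[48;2;20;9;4m🬆[38;2;21;10;4m[48;2;20;9;4m🬎[38;2;21;10;4m[48;2;20;9;4m🬎[38;2;21;10;4m[48;2;20;9;4m🬎[0m
[38;2;19;8;3m[48;2;18;7;3m🬂[38;2;19;8;3m[48;2;18;7;3m🬂[38;2;19;8;3m[48;2;18;7;3m🬂[38;2;19;8;3m[48;2;18;7;3m🬂[38;2;19;8;3m[48;2;18;7;3m🬂[38;2;15;20;35m[48;2;18;7;3m🬁[38;2;15;20;35m[48;2;18;7;3m🬬[38;2;15;20;35m[48;2;18;7;3m🬀[38;2;19;8;3m[48;2;18;7;3m🬂[38;2;19;8;3m[48;2;18;7;3m🬂[38;2;19;8;3m[48;2;18;7;3m🬂[38;2;19;8;3m[48;2;18;7;3m🬂[0m
</frame>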